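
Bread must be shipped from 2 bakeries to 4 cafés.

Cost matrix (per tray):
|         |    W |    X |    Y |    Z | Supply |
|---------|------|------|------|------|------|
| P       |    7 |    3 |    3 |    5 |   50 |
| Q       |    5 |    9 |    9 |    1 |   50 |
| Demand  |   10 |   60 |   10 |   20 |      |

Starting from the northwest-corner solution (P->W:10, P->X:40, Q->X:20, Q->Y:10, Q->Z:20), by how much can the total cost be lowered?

80

Current plan cost = 10·7 + 40·3 + 20·9 + 10·9 + 20·1 = 480.
Optimal plan:
  P to X: 40 × 3 = 120
  P to Y: 10 × 3 = 30
  Q to W: 10 × 5 = 50
  Q to X: 20 × 9 = 180
  Q to Z: 20 × 1 = 20
Optimal cost = 400.
Saving = 480 − 400 = 80.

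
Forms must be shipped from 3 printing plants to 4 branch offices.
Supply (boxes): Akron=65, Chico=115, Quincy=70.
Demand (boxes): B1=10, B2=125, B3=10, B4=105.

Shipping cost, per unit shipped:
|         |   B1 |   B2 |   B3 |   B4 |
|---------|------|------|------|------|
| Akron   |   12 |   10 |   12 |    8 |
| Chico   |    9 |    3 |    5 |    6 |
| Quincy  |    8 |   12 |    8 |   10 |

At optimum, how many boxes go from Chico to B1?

0

The minimum-cost plan:
  Akron to B2: 10 boxes
  Akron to B4: 55 boxes
  Chico to B2: 115 boxes
  Quincy to B1: 10 boxes
  Quincy to B3: 10 boxes
  Quincy to B4: 50 boxes
Total cost = 1545.
The route Chico→B1 is not used.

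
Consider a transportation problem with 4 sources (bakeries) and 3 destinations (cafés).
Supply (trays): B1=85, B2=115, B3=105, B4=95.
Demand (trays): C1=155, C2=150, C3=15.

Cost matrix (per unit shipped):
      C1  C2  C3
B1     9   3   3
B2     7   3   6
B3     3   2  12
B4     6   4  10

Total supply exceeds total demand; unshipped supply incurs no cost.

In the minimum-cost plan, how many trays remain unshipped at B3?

0

An optimal plan:
  B1 to C2: 70 × 3 = 210
  B1 to C3: 15 × 3 = 45
  B2 to C2: 80 × 3 = 240
  B3 to C1: 105 × 3 = 315
  B4 to C1: 50 × 6 = 300
Total cost = 1110.
B3 ships 105 of its 105, leaving 0.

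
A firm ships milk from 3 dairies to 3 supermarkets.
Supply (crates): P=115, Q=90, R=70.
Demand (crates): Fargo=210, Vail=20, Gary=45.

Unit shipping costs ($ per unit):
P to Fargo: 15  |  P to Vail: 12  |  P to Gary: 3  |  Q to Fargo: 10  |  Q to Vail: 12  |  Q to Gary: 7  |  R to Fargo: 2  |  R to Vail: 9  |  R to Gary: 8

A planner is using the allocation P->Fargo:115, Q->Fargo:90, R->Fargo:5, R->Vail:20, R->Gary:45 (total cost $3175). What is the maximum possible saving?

Current plan cost = 115·15 + 90·10 + 5·2 + 20·9 + 45·8 = $3175.
Optimal plan:
  P–Fargo: 50 crates
  P–Vail: 20 crates
  P–Gary: 45 crates
  Q–Fargo: 90 crates
  R–Fargo: 70 crates
Optimal cost = $2165.
Saving = 3175 − 2165 = $1010.

1010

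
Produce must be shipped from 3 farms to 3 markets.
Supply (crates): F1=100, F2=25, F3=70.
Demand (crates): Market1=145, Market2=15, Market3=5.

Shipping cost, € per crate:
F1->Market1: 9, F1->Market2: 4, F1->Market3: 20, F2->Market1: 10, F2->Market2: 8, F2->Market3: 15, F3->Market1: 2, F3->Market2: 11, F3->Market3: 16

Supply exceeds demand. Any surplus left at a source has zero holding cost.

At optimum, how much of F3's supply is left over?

Minimum-cost shipments:
  F1->Market1: 75 crates
  F1->Market2: 15 crates
  F2->Market3: 5 crates
  F3->Market1: 70 crates
Total cost = €950.
F3 ships 70 of its 70, leaving 0.

0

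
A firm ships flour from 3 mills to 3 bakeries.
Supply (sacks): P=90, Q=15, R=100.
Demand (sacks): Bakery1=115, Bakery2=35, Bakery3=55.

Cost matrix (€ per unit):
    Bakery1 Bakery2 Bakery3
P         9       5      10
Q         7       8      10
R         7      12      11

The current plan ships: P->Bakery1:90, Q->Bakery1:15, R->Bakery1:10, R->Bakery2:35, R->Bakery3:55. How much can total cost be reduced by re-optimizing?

Current plan cost = 90·9 + 15·7 + 10·7 + 35·12 + 55·11 = €2010.
Optimal plan:
  P→Bakery2: 35 × €5 = €175
  P→Bakery3: 55 × €10 = €550
  Q→Bakery1: 15 × €7 = €105
  R→Bakery1: 100 × €7 = €700
Optimal cost = €1530.
Saving = 2010 − 1530 = €480.

480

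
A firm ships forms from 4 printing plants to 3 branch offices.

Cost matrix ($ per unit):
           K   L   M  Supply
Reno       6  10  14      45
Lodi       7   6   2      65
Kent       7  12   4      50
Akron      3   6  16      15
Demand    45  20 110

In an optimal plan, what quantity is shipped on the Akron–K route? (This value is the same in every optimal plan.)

Solving gives:
  Reno→K: 45 boxes
  Lodi→L: 5 boxes
  Lodi→M: 60 boxes
  Kent→M: 50 boxes
  Akron→L: 15 boxes
Total cost = $710.
The route Akron→K is not used.

0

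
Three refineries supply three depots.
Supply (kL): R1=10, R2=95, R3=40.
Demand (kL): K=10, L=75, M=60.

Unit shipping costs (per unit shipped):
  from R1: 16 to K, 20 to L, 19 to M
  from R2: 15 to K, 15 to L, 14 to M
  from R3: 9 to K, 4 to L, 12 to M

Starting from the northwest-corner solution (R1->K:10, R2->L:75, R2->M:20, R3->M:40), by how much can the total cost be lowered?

Current plan cost = 10·16 + 75·15 + 20·14 + 40·12 = 2045.
Optimal plan:
  R1->K: 10 × 16 = 160
  R2->L: 35 × 15 = 525
  R2->M: 60 × 14 = 840
  R3->L: 40 × 4 = 160
Optimal cost = 1685.
Saving = 2045 − 1685 = 360.

360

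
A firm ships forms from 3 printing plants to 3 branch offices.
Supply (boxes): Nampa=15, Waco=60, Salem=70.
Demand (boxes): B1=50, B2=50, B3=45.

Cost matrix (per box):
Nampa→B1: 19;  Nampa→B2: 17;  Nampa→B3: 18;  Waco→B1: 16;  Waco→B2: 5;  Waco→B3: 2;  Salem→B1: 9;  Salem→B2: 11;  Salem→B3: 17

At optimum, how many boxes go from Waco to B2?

Solving gives:
  Nampa->B2: 15 × 17 = 255
  Waco->B2: 15 × 5 = 75
  Waco->B3: 45 × 2 = 90
  Salem->B1: 50 × 9 = 450
  Salem->B2: 20 × 11 = 220
Total cost = 1090.
So Waco→B2 carries 15 boxes.

15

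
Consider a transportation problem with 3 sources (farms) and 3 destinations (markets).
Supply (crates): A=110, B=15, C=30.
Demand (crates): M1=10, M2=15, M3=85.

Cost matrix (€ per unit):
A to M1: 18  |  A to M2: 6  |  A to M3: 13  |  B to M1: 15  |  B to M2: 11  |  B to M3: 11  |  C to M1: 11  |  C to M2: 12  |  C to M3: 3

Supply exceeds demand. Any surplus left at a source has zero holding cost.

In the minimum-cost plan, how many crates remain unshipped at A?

An optimal plan:
  A->M2: 15 × €6 = €90
  A->M3: 50 × €13 = €650
  B->M1: 10 × €15 = €150
  B->M3: 5 × €11 = €55
  C->M3: 30 × €3 = €90
Total cost = €1035.
A ships 65 of its 110, leaving 45.

45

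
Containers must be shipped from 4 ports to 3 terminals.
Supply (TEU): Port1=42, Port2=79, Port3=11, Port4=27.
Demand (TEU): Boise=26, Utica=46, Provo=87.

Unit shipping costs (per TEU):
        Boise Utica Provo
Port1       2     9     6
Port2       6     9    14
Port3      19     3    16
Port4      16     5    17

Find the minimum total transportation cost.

One minimum-cost allocation:
  Port1→Provo: 42 TEU
  Port2→Boise: 26 TEU
  Port2→Utica: 8 TEU
  Port2→Provo: 45 TEU
  Port3→Utica: 11 TEU
  Port4→Utica: 27 TEU
Total cost = 1278.

1278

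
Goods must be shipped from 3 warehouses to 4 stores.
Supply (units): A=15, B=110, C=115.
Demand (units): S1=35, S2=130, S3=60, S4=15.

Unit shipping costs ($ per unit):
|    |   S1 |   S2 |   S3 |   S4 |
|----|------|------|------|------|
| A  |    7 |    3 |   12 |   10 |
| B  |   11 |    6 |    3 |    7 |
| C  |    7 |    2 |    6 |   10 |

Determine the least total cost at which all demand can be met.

930

An optimal shipping plan:
  A to S1: 15 × $7 = $105
  B to S1: 20 × $11 = $220
  B to S2: 15 × $6 = $90
  B to S3: 60 × $3 = $180
  B to S4: 15 × $7 = $105
  C to S2: 115 × $2 = $230
Total = 105 + 220 + 90 + 180 + 105 + 230 = $930.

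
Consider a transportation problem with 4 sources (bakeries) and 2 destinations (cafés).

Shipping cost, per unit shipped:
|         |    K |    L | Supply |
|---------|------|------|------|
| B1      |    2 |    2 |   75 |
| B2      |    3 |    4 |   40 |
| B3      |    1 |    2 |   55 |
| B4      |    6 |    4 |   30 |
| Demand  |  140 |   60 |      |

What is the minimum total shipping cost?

445

One minimum-cost allocation:
  B1->K: 45 × 2 = 90
  B1->L: 30 × 2 = 60
  B2->K: 40 × 3 = 120
  B3->K: 55 × 1 = 55
  B4->L: 30 × 4 = 120
Total = 90 + 60 + 120 + 55 + 120 = 445.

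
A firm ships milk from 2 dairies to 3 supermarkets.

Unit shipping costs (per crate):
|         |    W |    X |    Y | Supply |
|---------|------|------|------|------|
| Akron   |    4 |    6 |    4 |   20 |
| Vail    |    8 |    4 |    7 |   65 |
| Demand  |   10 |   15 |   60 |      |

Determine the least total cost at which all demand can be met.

490

One minimum-cost allocation:
  Akron–W: 10 × 4 = 40
  Akron–Y: 10 × 4 = 40
  Vail–X: 15 × 4 = 60
  Vail–Y: 50 × 7 = 350
Total = 40 + 40 + 60 + 350 = 490.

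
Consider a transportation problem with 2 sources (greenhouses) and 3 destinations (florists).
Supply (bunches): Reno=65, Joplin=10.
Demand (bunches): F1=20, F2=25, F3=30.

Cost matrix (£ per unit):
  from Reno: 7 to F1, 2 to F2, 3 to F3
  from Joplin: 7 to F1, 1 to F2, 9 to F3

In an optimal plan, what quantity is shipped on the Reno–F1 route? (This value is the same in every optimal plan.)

20

The minimum-cost plan:
  Reno–F1: 20 × £7 = £140
  Reno–F2: 15 × £2 = £30
  Reno–F3: 30 × £3 = £90
  Joplin–F2: 10 × £1 = £10
Total cost = £270.
So Reno→F1 carries 20 bunches.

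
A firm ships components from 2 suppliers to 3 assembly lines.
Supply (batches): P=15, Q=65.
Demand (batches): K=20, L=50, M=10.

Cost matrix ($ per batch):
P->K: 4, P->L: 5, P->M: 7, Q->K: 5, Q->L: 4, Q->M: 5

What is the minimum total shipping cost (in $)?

335

Optimal allocation:
  P→K: 15 × $4 = $60
  Q→K: 5 × $5 = $25
  Q→L: 50 × $4 = $200
  Q→M: 10 × $5 = $50
Total = 60 + 25 + 200 + 50 = $335.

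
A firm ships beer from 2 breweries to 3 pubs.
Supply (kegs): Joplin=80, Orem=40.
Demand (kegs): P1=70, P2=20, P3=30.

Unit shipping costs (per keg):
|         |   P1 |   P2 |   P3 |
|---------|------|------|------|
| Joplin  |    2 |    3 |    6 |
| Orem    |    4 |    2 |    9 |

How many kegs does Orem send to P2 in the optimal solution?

Solving gives:
  Joplin→P1: 50 kegs
  Joplin→P3: 30 kegs
  Orem→P1: 20 kegs
  Orem→P2: 20 kegs
Total cost = 400.
So Orem→P2 carries 20 kegs.

20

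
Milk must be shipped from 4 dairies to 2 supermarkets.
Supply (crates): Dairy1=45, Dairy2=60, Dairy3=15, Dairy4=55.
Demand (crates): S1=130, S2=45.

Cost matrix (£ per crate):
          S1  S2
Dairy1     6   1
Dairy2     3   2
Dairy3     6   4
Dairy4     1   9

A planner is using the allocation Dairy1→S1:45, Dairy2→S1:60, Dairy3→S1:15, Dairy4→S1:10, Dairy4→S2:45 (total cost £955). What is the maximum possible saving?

585

Current plan cost = 45·6 + 60·3 + 15·6 + 10·1 + 45·9 = £955.
Optimal plan:
  Dairy1→S2: 45 × £1 = £45
  Dairy2→S1: 60 × £3 = £180
  Dairy3→S1: 15 × £6 = £90
  Dairy4→S1: 55 × £1 = £55
Optimal cost = £370.
Saving = 955 − 370 = £585.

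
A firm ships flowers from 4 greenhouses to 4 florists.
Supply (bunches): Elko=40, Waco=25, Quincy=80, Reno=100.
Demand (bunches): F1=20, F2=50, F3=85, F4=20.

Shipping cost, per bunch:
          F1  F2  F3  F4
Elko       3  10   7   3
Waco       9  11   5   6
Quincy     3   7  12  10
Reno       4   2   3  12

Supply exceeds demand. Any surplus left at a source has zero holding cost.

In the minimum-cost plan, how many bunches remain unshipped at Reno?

0

An optimal plan:
  Elko->F1: 10 × 3 = 30
  Elko->F3: 10 × 7 = 70
  Elko->F4: 20 × 3 = 60
  Waco->F3: 25 × 5 = 125
  Quincy->F1: 10 × 3 = 30
  Reno->F2: 50 × 2 = 100
  Reno->F3: 50 × 3 = 150
Total cost = 565.
Reno ships 100 of its 100, leaving 0.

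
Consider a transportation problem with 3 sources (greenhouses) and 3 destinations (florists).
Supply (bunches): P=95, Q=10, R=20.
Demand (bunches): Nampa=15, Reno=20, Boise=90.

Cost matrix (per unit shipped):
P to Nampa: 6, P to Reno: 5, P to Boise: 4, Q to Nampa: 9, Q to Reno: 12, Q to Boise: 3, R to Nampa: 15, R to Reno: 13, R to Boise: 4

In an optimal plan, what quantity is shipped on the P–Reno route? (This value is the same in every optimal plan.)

Solving gives:
  P→Nampa: 15 × 6 = 90
  P→Reno: 20 × 5 = 100
  P→Boise: 60 × 4 = 240
  Q→Boise: 10 × 3 = 30
  R→Boise: 20 × 4 = 80
Total cost = 540.
So P→Reno carries 20 bunches.

20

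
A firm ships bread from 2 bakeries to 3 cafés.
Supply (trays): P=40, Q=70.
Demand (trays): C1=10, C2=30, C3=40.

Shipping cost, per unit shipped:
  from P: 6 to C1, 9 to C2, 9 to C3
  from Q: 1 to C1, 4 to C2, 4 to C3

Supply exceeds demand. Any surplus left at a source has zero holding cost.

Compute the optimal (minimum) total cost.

One minimum-cost allocation:
  P–C1: 10 × 6 = 60
  Q–C2: 30 × 4 = 120
  Q–C3: 40 × 4 = 160
Total = 60 + 120 + 160 = 340.

340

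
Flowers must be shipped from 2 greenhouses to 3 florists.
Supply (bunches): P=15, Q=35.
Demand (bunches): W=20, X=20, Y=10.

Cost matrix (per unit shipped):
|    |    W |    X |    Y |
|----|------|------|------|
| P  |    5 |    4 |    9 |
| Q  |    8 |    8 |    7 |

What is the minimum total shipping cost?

An optimal shipping plan:
  P–X: 15 × 4 = 60
  Q–W: 20 × 8 = 160
  Q–X: 5 × 8 = 40
  Q–Y: 10 × 7 = 70
Total = 60 + 160 + 40 + 70 = 330.

330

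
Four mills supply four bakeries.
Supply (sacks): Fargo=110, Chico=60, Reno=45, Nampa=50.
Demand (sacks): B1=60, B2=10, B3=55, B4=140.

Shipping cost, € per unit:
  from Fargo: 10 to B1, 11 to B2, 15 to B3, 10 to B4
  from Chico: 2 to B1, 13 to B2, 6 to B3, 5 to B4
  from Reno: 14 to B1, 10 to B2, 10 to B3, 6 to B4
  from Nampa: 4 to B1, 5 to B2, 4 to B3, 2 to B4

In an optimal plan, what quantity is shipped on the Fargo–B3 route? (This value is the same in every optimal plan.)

The minimum-cost plan:
  Fargo to B2: 10 sacks
  Fargo to B4: 100 sacks
  Chico to B1: 60 sacks
  Reno to B3: 5 sacks
  Reno to B4: 40 sacks
  Nampa to B3: 50 sacks
Total cost = €1720.
The route Fargo→B3 is not used.

0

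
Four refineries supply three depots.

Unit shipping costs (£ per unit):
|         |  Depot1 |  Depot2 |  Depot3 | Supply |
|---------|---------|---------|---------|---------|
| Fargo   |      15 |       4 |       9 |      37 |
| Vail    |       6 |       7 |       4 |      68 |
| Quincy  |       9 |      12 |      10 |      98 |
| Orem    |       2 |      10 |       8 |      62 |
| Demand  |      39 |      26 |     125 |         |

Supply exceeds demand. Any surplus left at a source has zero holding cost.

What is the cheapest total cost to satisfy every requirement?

967

An optimal shipping plan:
  Fargo–Depot2: 26 kL
  Fargo–Depot3: 11 kL
  Vail–Depot3: 68 kL
  Quincy–Depot3: 23 kL
  Orem–Depot1: 39 kL
  Orem–Depot3: 23 kL
Total cost = £967.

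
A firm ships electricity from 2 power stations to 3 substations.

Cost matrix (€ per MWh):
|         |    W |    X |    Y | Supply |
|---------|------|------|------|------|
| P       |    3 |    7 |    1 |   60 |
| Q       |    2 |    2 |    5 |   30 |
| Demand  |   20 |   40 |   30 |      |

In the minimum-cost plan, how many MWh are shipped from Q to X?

The minimum-cost plan:
  P–W: 20 MWh
  P–X: 10 MWh
  P–Y: 30 MWh
  Q–X: 30 MWh
Total cost = €220.
So Q→X carries 30 MWh.

30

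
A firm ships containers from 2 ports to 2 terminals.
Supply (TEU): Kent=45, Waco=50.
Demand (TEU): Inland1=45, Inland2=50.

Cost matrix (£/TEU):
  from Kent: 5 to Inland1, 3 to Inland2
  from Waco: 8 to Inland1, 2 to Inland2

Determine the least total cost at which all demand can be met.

325

A cheapest plan:
  Kent–Inland1: 45 × £5 = £225
  Waco–Inland2: 50 × £2 = £100
Total = 225 + 100 = £325.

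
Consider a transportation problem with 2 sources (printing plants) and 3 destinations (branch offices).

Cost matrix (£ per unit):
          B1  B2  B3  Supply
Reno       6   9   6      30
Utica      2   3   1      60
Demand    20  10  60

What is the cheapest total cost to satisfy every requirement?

260

A cheapest plan:
  Reno→B1: 20 × £6 = £120
  Reno→B3: 10 × £6 = £60
  Utica→B2: 10 × £3 = £30
  Utica→B3: 50 × £1 = £50
Total = 120 + 60 + 30 + 50 = £260.
(Supply check: Reno ships 30; Utica ships 60.)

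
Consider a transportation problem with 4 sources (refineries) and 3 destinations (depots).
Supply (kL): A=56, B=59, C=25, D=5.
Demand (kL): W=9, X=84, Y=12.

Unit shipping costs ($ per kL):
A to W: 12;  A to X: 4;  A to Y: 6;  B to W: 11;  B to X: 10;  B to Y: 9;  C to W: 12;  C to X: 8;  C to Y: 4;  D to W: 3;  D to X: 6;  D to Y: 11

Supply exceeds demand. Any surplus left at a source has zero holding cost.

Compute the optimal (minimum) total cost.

A cheapest plan:
  A→X: 56 kL
  B→W: 4 kL
  B→X: 15 kL
  C→X: 13 kL
  C→Y: 12 kL
  D→W: 5 kL
Total cost = $585.

585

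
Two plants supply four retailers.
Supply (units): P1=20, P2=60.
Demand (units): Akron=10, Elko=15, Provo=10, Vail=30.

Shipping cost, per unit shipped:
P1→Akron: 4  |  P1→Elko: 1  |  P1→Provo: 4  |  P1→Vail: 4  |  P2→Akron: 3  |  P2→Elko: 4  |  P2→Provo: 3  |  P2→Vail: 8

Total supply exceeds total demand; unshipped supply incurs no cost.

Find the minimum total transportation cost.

280

A cheapest plan:
  P1→Vail: 20 × 4 = 80
  P2→Akron: 10 × 3 = 30
  P2→Elko: 15 × 4 = 60
  P2→Provo: 10 × 3 = 30
  P2→Vail: 10 × 8 = 80
Total = 80 + 30 + 60 + 30 + 80 = 280.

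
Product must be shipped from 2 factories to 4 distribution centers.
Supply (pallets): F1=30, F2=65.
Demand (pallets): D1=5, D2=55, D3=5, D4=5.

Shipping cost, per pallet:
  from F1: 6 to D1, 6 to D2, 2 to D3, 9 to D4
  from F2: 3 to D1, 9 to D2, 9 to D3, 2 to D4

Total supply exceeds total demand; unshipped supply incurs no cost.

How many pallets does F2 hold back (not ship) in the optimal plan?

25

An optimal plan:
  F1→D2: 25 × 6 = 150
  F1→D3: 5 × 2 = 10
  F2→D1: 5 × 3 = 15
  F2→D2: 30 × 9 = 270
  F2→D4: 5 × 2 = 10
Total cost = 455.
F2 ships 40 of its 65, leaving 25.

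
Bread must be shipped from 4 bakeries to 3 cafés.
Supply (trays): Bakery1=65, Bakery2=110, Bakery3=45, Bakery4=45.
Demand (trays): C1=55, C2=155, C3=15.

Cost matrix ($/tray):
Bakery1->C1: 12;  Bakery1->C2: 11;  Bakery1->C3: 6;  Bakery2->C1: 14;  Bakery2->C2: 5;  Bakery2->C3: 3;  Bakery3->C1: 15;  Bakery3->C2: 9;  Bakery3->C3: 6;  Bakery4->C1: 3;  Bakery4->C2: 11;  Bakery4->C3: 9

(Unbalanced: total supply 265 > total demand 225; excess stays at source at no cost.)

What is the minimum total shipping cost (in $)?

A cheapest plan:
  Bakery1→C1: 10 trays
  Bakery1→C3: 15 trays
  Bakery2→C2: 110 trays
  Bakery3→C2: 45 trays
  Bakery4→C1: 45 trays
Total cost = $1300.
(Supply check: Bakery1 ships 25; Bakery2 ships 110; Bakery3 ships 45; Bakery4 ships 45.)

1300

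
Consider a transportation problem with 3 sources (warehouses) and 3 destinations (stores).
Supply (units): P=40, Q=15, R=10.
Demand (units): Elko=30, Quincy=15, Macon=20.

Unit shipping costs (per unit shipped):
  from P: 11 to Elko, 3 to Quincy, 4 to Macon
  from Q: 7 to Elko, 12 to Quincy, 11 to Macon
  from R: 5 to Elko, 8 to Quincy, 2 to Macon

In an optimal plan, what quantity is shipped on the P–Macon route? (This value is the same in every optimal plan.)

Solving gives:
  P→Elko: 5 × 11 = 55
  P→Quincy: 15 × 3 = 45
  P→Macon: 20 × 4 = 80
  Q→Elko: 15 × 7 = 105
  R→Elko: 10 × 5 = 50
Total cost = 335.
So P→Macon carries 20 units.

20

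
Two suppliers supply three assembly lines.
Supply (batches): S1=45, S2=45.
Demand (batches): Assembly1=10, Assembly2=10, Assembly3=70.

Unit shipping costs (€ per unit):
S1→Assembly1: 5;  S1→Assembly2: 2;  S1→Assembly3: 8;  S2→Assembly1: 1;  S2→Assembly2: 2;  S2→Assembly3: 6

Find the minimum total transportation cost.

520

An optimal shipping plan:
  S1->Assembly2: 10 batches
  S1->Assembly3: 35 batches
  S2->Assembly1: 10 batches
  S2->Assembly3: 35 batches
Total cost = €520.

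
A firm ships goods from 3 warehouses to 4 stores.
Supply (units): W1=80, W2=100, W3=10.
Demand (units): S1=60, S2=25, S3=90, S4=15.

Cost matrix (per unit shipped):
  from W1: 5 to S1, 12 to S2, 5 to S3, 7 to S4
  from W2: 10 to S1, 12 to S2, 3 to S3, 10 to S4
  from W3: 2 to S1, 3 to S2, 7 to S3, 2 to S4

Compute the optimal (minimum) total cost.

An optimal shipping plan:
  W1->S1: 60 × 5 = 300
  W1->S2: 5 × 12 = 60
  W1->S4: 15 × 7 = 105
  W2->S2: 10 × 12 = 120
  W2->S3: 90 × 3 = 270
  W3->S2: 10 × 3 = 30
Total = 300 + 60 + 105 + 120 + 270 + 30 = 885.
(Supply check: W1 ships 80; W2 ships 100; W3 ships 10.)

885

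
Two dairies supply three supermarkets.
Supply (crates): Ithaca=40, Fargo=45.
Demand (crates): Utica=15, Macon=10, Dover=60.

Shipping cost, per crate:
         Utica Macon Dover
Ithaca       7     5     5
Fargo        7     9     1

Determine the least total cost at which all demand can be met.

Optimal allocation:
  Ithaca to Utica: 15 × 7 = 105
  Ithaca to Macon: 10 × 5 = 50
  Ithaca to Dover: 15 × 5 = 75
  Fargo to Dover: 45 × 1 = 45
Total = 105 + 50 + 75 + 45 = 275.

275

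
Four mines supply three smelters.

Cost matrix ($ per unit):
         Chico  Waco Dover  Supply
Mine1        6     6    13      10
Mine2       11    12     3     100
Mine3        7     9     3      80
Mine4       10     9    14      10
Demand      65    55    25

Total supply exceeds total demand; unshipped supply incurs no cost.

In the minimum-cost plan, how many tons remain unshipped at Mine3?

Minimum-cost shipments:
  Mine1–Waco: 10 × $6 = $60
  Mine2–Waco: 20 × $12 = $240
  Mine2–Dover: 25 × $3 = $75
  Mine3–Chico: 65 × $7 = $455
  Mine3–Waco: 15 × $9 = $135
  Mine4–Waco: 10 × $9 = $90
Total cost = $1055.
Mine3 ships 80 of its 80, leaving 0.

0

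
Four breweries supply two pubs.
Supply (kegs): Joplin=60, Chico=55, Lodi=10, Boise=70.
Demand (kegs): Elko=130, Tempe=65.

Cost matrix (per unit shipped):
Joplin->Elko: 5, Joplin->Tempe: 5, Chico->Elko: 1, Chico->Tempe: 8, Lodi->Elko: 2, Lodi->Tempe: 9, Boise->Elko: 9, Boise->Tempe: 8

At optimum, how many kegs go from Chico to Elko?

55

The minimum-cost plan:
  Joplin to Elko: 60 × 5 = 300
  Chico to Elko: 55 × 1 = 55
  Lodi to Elko: 10 × 2 = 20
  Boise to Elko: 5 × 9 = 45
  Boise to Tempe: 65 × 8 = 520
Total cost = 940.
So Chico→Elko carries 55 kegs.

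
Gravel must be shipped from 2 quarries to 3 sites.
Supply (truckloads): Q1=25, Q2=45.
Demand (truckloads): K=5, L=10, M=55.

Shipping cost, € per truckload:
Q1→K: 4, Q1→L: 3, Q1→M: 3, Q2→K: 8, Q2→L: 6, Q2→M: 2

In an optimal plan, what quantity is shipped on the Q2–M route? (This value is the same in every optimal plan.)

Optimal shipments:
  Q1->K: 5 × €4 = €20
  Q1->L: 10 × €3 = €30
  Q1->M: 10 × €3 = €30
  Q2->M: 45 × €2 = €90
Total cost = €170.
So Q2→M carries 45 truckloads.

45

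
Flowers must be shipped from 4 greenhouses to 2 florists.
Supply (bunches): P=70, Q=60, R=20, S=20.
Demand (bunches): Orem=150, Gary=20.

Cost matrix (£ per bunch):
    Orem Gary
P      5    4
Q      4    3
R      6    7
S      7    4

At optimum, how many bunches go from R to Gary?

The minimum-cost plan:
  P->Orem: 70 bunches
  Q->Orem: 60 bunches
  R->Orem: 20 bunches
  S->Gary: 20 bunches
Total cost = £790.
The route R→Gary is not used.

0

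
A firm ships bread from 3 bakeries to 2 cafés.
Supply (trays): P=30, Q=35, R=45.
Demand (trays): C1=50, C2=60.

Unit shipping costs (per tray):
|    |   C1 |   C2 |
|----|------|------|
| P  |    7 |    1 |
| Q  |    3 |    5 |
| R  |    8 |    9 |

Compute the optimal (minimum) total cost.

525

A cheapest plan:
  P–C2: 30 × 1 = 30
  Q–C1: 35 × 3 = 105
  R–C1: 15 × 8 = 120
  R–C2: 30 × 9 = 270
Total = 30 + 105 + 120 + 270 = 525.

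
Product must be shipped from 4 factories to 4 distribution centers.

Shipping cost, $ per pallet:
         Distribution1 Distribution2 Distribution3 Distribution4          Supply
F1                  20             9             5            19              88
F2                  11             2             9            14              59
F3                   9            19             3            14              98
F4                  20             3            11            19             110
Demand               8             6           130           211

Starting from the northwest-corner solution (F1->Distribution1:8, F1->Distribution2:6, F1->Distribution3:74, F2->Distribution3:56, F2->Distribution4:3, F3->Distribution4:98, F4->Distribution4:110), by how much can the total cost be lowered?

Current plan cost = 8·20 + 6·9 + 74·5 + 56·9 + 3·14 + 98·14 + 110·19 = $4592.
Optimal plan:
  F1->Distribution3: 88 × $5 = $440
  F2->Distribution4: 59 × $14 = $826
  F3->Distribution1: 8 × $9 = $72
  F3->Distribution3: 42 × $3 = $126
  F3->Distribution4: 48 × $14 = $672
  F4->Distribution2: 6 × $3 = $18
  F4->Distribution4: 104 × $19 = $1976
Optimal cost = $4130.
Saving = 4592 − 4130 = $462.

462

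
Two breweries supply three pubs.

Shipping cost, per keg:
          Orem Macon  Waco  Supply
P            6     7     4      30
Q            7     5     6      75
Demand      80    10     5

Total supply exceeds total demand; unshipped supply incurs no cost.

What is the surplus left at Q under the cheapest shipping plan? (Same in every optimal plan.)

10

Minimum-cost shipments:
  P to Orem: 25 × 6 = 150
  P to Waco: 5 × 4 = 20
  Q to Orem: 55 × 7 = 385
  Q to Macon: 10 × 5 = 50
Total cost = 605.
Q ships 65 of its 75, leaving 10.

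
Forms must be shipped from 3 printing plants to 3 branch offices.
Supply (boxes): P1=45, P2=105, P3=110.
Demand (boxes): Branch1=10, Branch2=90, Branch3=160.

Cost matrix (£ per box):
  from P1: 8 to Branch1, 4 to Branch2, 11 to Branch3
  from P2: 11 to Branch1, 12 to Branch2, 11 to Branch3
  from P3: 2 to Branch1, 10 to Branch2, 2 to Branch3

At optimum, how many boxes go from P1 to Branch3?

The minimum-cost plan:
  P1–Branch2: 45 × £4 = £180
  P2–Branch1: 10 × £11 = £110
  P2–Branch2: 45 × £12 = £540
  P2–Branch3: 50 × £11 = £550
  P3–Branch3: 110 × £2 = £220
Total cost = £1600.
The route P1→Branch3 is not used.

0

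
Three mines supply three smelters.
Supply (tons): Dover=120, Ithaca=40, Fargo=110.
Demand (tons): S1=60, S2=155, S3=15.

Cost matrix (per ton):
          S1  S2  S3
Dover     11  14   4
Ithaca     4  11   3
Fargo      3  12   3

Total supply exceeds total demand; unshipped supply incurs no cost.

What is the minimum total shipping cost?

An optimal shipping plan:
  Dover->S2: 65 × 14 = 910
  Dover->S3: 15 × 4 = 60
  Ithaca->S2: 40 × 11 = 440
  Fargo->S1: 60 × 3 = 180
  Fargo->S2: 50 × 12 = 600
Total = 910 + 60 + 440 + 180 + 600 = 2190.

2190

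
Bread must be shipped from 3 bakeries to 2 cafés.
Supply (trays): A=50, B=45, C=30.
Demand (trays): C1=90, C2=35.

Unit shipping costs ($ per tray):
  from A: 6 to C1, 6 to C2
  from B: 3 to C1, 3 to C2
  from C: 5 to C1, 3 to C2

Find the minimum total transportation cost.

525

A cheapest plan:
  A–C1: 45 × $6 = $270
  A–C2: 5 × $6 = $30
  B–C1: 45 × $3 = $135
  C–C2: 30 × $3 = $90
Total = 270 + 30 + 135 + 90 = $525.
(Supply check: A ships 50; B ships 45; C ships 30.)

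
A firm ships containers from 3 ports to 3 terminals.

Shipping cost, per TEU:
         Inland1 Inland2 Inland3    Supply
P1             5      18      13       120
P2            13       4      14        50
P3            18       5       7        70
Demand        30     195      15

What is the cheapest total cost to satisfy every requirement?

Optimal allocation:
  P1->Inland1: 30 TEU
  P1->Inland2: 75 TEU
  P1->Inland3: 15 TEU
  P2->Inland2: 50 TEU
  P3->Inland2: 70 TEU
Total cost = 2245.

2245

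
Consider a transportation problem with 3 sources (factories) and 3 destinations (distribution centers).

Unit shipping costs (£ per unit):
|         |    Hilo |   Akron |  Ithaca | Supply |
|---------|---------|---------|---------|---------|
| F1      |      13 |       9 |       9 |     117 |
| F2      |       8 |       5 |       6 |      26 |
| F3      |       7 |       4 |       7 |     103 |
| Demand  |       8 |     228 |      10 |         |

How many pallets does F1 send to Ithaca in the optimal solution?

Optimal shipments:
  F1 to Akron: 107 × £9 = £963
  F1 to Ithaca: 10 × £9 = £90
  F2 to Hilo: 8 × £8 = £64
  F2 to Akron: 18 × £5 = £90
  F3 to Akron: 103 × £4 = £412
Total cost = £1619.
So F1→Ithaca carries 10 pallets.

10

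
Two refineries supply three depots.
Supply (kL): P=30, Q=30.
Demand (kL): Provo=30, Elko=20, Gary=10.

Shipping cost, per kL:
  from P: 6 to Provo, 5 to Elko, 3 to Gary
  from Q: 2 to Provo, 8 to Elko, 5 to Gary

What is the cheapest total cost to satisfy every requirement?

One minimum-cost allocation:
  P→Elko: 20 × 5 = 100
  P→Gary: 10 × 3 = 30
  Q→Provo: 30 × 2 = 60
Total = 100 + 30 + 60 = 190.
(Supply check: P ships 30; Q ships 30.)

190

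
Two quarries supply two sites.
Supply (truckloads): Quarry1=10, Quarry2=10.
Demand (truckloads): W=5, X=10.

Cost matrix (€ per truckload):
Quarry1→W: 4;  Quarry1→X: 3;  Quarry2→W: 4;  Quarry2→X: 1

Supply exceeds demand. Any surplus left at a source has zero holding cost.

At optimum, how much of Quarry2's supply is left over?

0

An optimal plan:
  Quarry1->W: 5 × €4 = €20
  Quarry2->X: 10 × €1 = €10
Total cost = €30.
Quarry2 ships 10 of its 10, leaving 0.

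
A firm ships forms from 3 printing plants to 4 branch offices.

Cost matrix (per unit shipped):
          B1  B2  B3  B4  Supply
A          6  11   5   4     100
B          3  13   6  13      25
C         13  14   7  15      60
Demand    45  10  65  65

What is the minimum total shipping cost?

1010

An optimal shipping plan:
  A→B1: 20 × 6 = 120
  A→B2: 10 × 11 = 110
  A→B3: 5 × 5 = 25
  A→B4: 65 × 4 = 260
  B→B1: 25 × 3 = 75
  C→B3: 60 × 7 = 420
Total = 120 + 110 + 25 + 260 + 75 + 420 = 1010.
(Supply check: A ships 100; B ships 25; C ships 60.)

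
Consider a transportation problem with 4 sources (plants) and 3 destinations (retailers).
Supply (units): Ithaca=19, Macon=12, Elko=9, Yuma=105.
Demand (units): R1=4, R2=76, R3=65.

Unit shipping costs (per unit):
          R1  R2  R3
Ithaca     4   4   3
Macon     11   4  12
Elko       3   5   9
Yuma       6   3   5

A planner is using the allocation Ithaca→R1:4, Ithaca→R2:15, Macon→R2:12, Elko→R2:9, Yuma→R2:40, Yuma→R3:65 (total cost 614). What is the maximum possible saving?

Current plan cost = 4·4 + 15·4 + 12·4 + 9·5 + 40·3 + 65·5 = 614.
Optimal plan:
  Ithaca->R3: 19 × 3 = 57
  Macon->R2: 12 × 4 = 48
  Elko->R1: 4 × 3 = 12
  Elko->R2: 5 × 5 = 25
  Yuma->R2: 59 × 3 = 177
  Yuma->R3: 46 × 5 = 230
Optimal cost = 549.
Saving = 614 − 549 = 65.

65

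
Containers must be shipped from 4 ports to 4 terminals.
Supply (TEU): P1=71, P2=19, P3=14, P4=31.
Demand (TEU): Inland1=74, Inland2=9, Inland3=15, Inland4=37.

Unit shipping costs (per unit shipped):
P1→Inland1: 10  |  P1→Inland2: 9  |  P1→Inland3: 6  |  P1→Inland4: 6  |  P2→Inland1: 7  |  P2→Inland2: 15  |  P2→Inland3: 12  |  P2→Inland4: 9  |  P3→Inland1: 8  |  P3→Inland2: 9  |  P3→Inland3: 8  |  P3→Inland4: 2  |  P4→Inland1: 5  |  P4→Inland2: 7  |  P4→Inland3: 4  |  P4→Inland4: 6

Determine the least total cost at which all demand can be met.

865

One minimum-cost allocation:
  P1–Inland1: 24 TEU
  P1–Inland2: 9 TEU
  P1–Inland3: 15 TEU
  P1–Inland4: 23 TEU
  P2–Inland1: 19 TEU
  P3–Inland4: 14 TEU
  P4–Inland1: 31 TEU
Total cost = 865.
(Supply check: P1 ships 71; P2 ships 19; P3 ships 14; P4 ships 31.)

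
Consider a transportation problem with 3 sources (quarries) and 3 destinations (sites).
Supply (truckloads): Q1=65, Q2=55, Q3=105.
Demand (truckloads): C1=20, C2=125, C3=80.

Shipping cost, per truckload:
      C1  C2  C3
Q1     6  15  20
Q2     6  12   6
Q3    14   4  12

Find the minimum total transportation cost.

Optimal allocation:
  Q1→C1: 20 × 6 = 120
  Q1→C2: 20 × 15 = 300
  Q1→C3: 25 × 20 = 500
  Q2→C3: 55 × 6 = 330
  Q3→C2: 105 × 4 = 420
Total = 120 + 300 + 500 + 330 + 420 = 1670.

1670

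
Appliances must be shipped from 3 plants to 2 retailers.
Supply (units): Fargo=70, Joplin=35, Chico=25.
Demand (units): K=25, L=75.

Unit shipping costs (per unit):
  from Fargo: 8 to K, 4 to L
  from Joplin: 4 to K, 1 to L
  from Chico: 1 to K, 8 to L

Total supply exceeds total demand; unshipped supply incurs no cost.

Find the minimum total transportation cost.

220

One minimum-cost allocation:
  Fargo→L: 40 × 4 = 160
  Joplin→L: 35 × 1 = 35
  Chico→K: 25 × 1 = 25
Total = 160 + 35 + 25 = 220.
(Supply check: Fargo ships 40; Joplin ships 35; Chico ships 25.)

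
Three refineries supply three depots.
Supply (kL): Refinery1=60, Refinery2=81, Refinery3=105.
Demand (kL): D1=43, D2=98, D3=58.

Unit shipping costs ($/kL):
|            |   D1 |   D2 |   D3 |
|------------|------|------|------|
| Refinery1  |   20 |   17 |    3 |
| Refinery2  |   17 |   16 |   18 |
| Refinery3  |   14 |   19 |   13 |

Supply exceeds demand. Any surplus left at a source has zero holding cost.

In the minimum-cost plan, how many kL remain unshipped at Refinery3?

An optimal plan:
  Refinery1→D2: 2 × $17 = $34
  Refinery1→D3: 58 × $3 = $174
  Refinery2→D2: 81 × $16 = $1296
  Refinery3→D1: 43 × $14 = $602
  Refinery3→D2: 15 × $19 = $285
Total cost = $2391.
Refinery3 ships 58 of its 105, leaving 47.

47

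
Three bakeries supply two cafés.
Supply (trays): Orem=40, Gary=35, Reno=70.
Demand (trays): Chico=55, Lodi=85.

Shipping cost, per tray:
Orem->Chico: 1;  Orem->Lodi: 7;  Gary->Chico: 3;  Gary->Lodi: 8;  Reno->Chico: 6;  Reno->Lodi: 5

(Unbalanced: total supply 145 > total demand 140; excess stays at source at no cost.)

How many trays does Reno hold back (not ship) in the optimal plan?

Minimum-cost shipments:
  Orem->Chico: 40 × 1 = 40
  Gary->Chico: 15 × 3 = 45
  Gary->Lodi: 15 × 8 = 120
  Reno->Lodi: 70 × 5 = 350
Total cost = 555.
Reno ships 70 of its 70, leaving 0.

0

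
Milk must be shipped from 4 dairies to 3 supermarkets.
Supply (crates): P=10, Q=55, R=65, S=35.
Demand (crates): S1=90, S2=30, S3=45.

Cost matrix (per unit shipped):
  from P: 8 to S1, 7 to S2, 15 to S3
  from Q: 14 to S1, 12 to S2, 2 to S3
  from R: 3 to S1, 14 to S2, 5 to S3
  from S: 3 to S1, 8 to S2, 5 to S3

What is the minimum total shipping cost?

A cheapest plan:
  P->S2: 10 × 7 = 70
  Q->S2: 10 × 12 = 120
  Q->S3: 45 × 2 = 90
  R->S1: 65 × 3 = 195
  S->S1: 25 × 3 = 75
  S->S2: 10 × 8 = 80
Total = 70 + 120 + 90 + 195 + 75 + 80 = 630.

630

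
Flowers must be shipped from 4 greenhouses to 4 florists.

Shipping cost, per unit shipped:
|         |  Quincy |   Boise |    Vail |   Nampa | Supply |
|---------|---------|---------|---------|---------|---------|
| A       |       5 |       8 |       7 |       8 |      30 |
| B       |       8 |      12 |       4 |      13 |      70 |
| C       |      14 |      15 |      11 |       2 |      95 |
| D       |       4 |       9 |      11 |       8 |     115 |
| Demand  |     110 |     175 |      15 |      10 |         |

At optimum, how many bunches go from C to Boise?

Optimal shipments:
  A->Boise: 30 × 8 = 240
  B->Boise: 55 × 12 = 660
  B->Vail: 15 × 4 = 60
  C->Boise: 85 × 15 = 1275
  C->Nampa: 10 × 2 = 20
  D->Quincy: 110 × 4 = 440
  D->Boise: 5 × 9 = 45
Total cost = 2740.
So C→Boise carries 85 bunches.

85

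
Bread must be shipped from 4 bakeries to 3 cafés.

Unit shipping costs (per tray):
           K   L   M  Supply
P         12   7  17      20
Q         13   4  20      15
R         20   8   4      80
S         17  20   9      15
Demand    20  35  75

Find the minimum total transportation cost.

One minimum-cost allocation:
  P to K: 5 × 12 = 60
  P to L: 15 × 7 = 105
  Q to L: 15 × 4 = 60
  R to L: 5 × 8 = 40
  R to M: 75 × 4 = 300
  S to K: 15 × 17 = 255
Total = 60 + 105 + 60 + 40 + 300 + 255 = 820.
(Supply check: P ships 20; Q ships 15; R ships 80; S ships 15.)

820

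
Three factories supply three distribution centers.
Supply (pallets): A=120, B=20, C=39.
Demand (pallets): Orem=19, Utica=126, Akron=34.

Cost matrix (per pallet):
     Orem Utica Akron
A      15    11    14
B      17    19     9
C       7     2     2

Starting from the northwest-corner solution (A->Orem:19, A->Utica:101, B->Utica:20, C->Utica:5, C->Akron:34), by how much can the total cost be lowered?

Current plan cost = 19·15 + 101·11 + 20·19 + 5·2 + 34·2 = 1854.
Optimal plan:
  A→Orem: 19 pallets
  A→Utica: 101 pallets
  B→Akron: 20 pallets
  C→Utica: 25 pallets
  C→Akron: 14 pallets
Optimal cost = 1654.
Saving = 1854 − 1654 = 200.

200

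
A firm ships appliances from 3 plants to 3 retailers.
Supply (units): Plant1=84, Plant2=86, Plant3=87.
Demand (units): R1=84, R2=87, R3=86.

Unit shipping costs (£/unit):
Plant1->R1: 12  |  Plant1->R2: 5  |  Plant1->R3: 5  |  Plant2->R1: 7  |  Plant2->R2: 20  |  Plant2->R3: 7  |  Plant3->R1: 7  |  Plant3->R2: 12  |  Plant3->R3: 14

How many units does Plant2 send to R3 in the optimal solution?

86

Optimal shipments:
  Plant1→R2: 84 × £5 = £420
  Plant2→R3: 86 × £7 = £602
  Plant3→R1: 84 × £7 = £588
  Plant3→R2: 3 × £12 = £36
Total cost = £1646.
So Plant2→R3 carries 86 units.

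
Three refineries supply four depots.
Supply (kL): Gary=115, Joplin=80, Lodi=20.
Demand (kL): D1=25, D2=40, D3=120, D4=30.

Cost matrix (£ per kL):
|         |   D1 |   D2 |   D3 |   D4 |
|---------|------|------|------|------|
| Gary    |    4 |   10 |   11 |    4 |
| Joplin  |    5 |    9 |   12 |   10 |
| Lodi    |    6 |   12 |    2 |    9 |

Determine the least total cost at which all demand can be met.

1760

An optimal shipping plan:
  Gary to D3: 85 × £11 = £935
  Gary to D4: 30 × £4 = £120
  Joplin to D1: 25 × £5 = £125
  Joplin to D2: 40 × £9 = £360
  Joplin to D3: 15 × £12 = £180
  Lodi to D3: 20 × £2 = £40
Total = 935 + 120 + 125 + 360 + 180 + 40 = £1760.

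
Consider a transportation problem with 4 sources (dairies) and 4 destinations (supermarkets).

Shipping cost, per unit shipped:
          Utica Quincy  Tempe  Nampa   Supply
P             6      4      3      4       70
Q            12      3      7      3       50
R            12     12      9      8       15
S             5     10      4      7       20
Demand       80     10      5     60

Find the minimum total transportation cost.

765

One minimum-cost allocation:
  P→Utica: 60 × 6 = 360
  P→Quincy: 5 × 4 = 20
  P→Tempe: 5 × 3 = 15
  Q→Quincy: 5 × 3 = 15
  Q→Nampa: 45 × 3 = 135
  R→Nampa: 15 × 8 = 120
  S→Utica: 20 × 5 = 100
Total = 360 + 20 + 15 + 15 + 135 + 120 + 100 = 765.
(Supply check: P ships 70; Q ships 50; R ships 15; S ships 20.)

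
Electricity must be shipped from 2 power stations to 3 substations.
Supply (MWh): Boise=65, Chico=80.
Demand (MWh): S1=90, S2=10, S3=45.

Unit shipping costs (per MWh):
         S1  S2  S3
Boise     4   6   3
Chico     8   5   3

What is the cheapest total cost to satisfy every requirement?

645

A cheapest plan:
  Boise→S1: 65 MWh
  Chico→S1: 25 MWh
  Chico→S2: 10 MWh
  Chico→S3: 45 MWh
Total cost = 645.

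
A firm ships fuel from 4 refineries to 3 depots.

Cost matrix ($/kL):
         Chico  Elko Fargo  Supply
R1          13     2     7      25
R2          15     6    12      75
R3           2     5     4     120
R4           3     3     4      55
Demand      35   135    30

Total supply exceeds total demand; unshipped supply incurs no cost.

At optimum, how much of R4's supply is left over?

0

An optimal plan:
  R1->Elko: 25 kL
  R3->Chico: 35 kL
  R3->Elko: 55 kL
  R3->Fargo: 30 kL
  R4->Elko: 55 kL
Total cost = $680.
R4 ships 55 of its 55, leaving 0.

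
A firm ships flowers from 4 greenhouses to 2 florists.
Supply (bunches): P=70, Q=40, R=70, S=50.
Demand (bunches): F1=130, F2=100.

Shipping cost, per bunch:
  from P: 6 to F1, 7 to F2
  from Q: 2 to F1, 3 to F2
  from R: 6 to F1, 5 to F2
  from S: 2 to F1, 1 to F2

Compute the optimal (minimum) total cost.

An optimal shipping plan:
  P->F1: 70 bunches
  Q->F1: 40 bunches
  R->F1: 20 bunches
  R->F2: 50 bunches
  S->F2: 50 bunches
Total cost = 920.

920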